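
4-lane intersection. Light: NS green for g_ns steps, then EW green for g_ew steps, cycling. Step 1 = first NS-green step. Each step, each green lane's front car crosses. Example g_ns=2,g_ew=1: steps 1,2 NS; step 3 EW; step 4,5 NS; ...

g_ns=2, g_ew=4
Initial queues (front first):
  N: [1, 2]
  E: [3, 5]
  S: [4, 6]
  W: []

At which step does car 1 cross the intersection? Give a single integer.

Step 1 [NS]: N:car1-GO,E:wait,S:car4-GO,W:wait | queues: N=1 E=2 S=1 W=0
Step 2 [NS]: N:car2-GO,E:wait,S:car6-GO,W:wait | queues: N=0 E=2 S=0 W=0
Step 3 [EW]: N:wait,E:car3-GO,S:wait,W:empty | queues: N=0 E=1 S=0 W=0
Step 4 [EW]: N:wait,E:car5-GO,S:wait,W:empty | queues: N=0 E=0 S=0 W=0
Car 1 crosses at step 1

1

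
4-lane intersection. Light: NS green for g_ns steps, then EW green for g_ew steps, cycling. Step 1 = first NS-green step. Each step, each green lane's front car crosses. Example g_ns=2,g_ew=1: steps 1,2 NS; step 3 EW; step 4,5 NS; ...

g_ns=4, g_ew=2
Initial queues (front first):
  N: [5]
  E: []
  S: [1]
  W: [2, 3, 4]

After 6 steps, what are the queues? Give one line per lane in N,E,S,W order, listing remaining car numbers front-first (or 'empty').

Step 1 [NS]: N:car5-GO,E:wait,S:car1-GO,W:wait | queues: N=0 E=0 S=0 W=3
Step 2 [NS]: N:empty,E:wait,S:empty,W:wait | queues: N=0 E=0 S=0 W=3
Step 3 [NS]: N:empty,E:wait,S:empty,W:wait | queues: N=0 E=0 S=0 W=3
Step 4 [NS]: N:empty,E:wait,S:empty,W:wait | queues: N=0 E=0 S=0 W=3
Step 5 [EW]: N:wait,E:empty,S:wait,W:car2-GO | queues: N=0 E=0 S=0 W=2
Step 6 [EW]: N:wait,E:empty,S:wait,W:car3-GO | queues: N=0 E=0 S=0 W=1

N: empty
E: empty
S: empty
W: 4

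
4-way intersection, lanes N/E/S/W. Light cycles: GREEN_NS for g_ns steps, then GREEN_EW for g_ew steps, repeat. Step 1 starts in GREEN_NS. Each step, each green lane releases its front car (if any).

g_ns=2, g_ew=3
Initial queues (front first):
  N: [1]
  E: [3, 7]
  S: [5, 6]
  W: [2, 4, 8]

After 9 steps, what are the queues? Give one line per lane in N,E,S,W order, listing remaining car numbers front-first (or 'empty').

Step 1 [NS]: N:car1-GO,E:wait,S:car5-GO,W:wait | queues: N=0 E=2 S=1 W=3
Step 2 [NS]: N:empty,E:wait,S:car6-GO,W:wait | queues: N=0 E=2 S=0 W=3
Step 3 [EW]: N:wait,E:car3-GO,S:wait,W:car2-GO | queues: N=0 E=1 S=0 W=2
Step 4 [EW]: N:wait,E:car7-GO,S:wait,W:car4-GO | queues: N=0 E=0 S=0 W=1
Step 5 [EW]: N:wait,E:empty,S:wait,W:car8-GO | queues: N=0 E=0 S=0 W=0

N: empty
E: empty
S: empty
W: empty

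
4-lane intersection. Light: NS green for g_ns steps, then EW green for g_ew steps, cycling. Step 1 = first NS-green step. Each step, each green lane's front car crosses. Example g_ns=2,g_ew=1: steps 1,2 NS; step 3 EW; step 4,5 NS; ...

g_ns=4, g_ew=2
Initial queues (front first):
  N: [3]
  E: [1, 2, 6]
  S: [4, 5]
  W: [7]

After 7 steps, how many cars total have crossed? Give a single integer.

Step 1 [NS]: N:car3-GO,E:wait,S:car4-GO,W:wait | queues: N=0 E=3 S=1 W=1
Step 2 [NS]: N:empty,E:wait,S:car5-GO,W:wait | queues: N=0 E=3 S=0 W=1
Step 3 [NS]: N:empty,E:wait,S:empty,W:wait | queues: N=0 E=3 S=0 W=1
Step 4 [NS]: N:empty,E:wait,S:empty,W:wait | queues: N=0 E=3 S=0 W=1
Step 5 [EW]: N:wait,E:car1-GO,S:wait,W:car7-GO | queues: N=0 E=2 S=0 W=0
Step 6 [EW]: N:wait,E:car2-GO,S:wait,W:empty | queues: N=0 E=1 S=0 W=0
Step 7 [NS]: N:empty,E:wait,S:empty,W:wait | queues: N=0 E=1 S=0 W=0
Cars crossed by step 7: 6

Answer: 6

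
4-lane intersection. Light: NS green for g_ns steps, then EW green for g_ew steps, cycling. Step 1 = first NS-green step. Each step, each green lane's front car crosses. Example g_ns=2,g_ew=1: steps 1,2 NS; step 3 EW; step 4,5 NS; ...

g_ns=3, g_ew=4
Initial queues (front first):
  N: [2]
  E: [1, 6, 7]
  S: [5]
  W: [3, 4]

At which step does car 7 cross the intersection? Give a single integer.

Step 1 [NS]: N:car2-GO,E:wait,S:car5-GO,W:wait | queues: N=0 E=3 S=0 W=2
Step 2 [NS]: N:empty,E:wait,S:empty,W:wait | queues: N=0 E=3 S=0 W=2
Step 3 [NS]: N:empty,E:wait,S:empty,W:wait | queues: N=0 E=3 S=0 W=2
Step 4 [EW]: N:wait,E:car1-GO,S:wait,W:car3-GO | queues: N=0 E=2 S=0 W=1
Step 5 [EW]: N:wait,E:car6-GO,S:wait,W:car4-GO | queues: N=0 E=1 S=0 W=0
Step 6 [EW]: N:wait,E:car7-GO,S:wait,W:empty | queues: N=0 E=0 S=0 W=0
Car 7 crosses at step 6

6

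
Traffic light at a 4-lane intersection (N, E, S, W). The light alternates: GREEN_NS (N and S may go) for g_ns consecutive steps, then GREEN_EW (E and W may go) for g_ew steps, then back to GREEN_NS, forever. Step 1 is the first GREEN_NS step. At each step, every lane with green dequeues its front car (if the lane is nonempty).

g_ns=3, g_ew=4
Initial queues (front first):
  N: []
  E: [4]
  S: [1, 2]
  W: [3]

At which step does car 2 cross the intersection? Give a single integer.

Step 1 [NS]: N:empty,E:wait,S:car1-GO,W:wait | queues: N=0 E=1 S=1 W=1
Step 2 [NS]: N:empty,E:wait,S:car2-GO,W:wait | queues: N=0 E=1 S=0 W=1
Step 3 [NS]: N:empty,E:wait,S:empty,W:wait | queues: N=0 E=1 S=0 W=1
Step 4 [EW]: N:wait,E:car4-GO,S:wait,W:car3-GO | queues: N=0 E=0 S=0 W=0
Car 2 crosses at step 2

2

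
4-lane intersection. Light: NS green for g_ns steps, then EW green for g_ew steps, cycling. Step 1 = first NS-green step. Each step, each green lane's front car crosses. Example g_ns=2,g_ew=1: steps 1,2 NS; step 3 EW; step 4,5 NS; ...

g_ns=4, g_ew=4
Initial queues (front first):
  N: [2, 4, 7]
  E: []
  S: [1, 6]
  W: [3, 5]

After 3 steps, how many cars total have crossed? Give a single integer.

Answer: 5

Derivation:
Step 1 [NS]: N:car2-GO,E:wait,S:car1-GO,W:wait | queues: N=2 E=0 S=1 W=2
Step 2 [NS]: N:car4-GO,E:wait,S:car6-GO,W:wait | queues: N=1 E=0 S=0 W=2
Step 3 [NS]: N:car7-GO,E:wait,S:empty,W:wait | queues: N=0 E=0 S=0 W=2
Cars crossed by step 3: 5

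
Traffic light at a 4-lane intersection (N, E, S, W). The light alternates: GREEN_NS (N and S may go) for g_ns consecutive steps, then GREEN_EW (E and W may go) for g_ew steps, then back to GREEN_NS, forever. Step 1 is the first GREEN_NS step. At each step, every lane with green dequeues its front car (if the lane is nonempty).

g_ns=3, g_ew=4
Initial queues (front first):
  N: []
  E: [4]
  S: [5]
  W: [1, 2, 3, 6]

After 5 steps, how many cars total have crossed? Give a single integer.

Answer: 4

Derivation:
Step 1 [NS]: N:empty,E:wait,S:car5-GO,W:wait | queues: N=0 E=1 S=0 W=4
Step 2 [NS]: N:empty,E:wait,S:empty,W:wait | queues: N=0 E=1 S=0 W=4
Step 3 [NS]: N:empty,E:wait,S:empty,W:wait | queues: N=0 E=1 S=0 W=4
Step 4 [EW]: N:wait,E:car4-GO,S:wait,W:car1-GO | queues: N=0 E=0 S=0 W=3
Step 5 [EW]: N:wait,E:empty,S:wait,W:car2-GO | queues: N=0 E=0 S=0 W=2
Cars crossed by step 5: 4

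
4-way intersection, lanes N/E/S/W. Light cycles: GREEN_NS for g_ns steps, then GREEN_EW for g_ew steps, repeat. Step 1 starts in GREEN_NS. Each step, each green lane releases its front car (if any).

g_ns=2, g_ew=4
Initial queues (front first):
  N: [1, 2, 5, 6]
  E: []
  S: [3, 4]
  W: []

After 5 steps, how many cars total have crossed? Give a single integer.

Answer: 4

Derivation:
Step 1 [NS]: N:car1-GO,E:wait,S:car3-GO,W:wait | queues: N=3 E=0 S=1 W=0
Step 2 [NS]: N:car2-GO,E:wait,S:car4-GO,W:wait | queues: N=2 E=0 S=0 W=0
Step 3 [EW]: N:wait,E:empty,S:wait,W:empty | queues: N=2 E=0 S=0 W=0
Step 4 [EW]: N:wait,E:empty,S:wait,W:empty | queues: N=2 E=0 S=0 W=0
Step 5 [EW]: N:wait,E:empty,S:wait,W:empty | queues: N=2 E=0 S=0 W=0
Cars crossed by step 5: 4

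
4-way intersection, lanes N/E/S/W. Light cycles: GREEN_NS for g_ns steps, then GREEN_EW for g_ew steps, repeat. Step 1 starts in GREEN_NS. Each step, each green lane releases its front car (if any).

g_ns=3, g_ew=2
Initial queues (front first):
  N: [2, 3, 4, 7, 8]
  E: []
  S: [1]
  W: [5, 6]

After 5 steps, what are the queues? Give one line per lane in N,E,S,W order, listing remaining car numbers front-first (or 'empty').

Step 1 [NS]: N:car2-GO,E:wait,S:car1-GO,W:wait | queues: N=4 E=0 S=0 W=2
Step 2 [NS]: N:car3-GO,E:wait,S:empty,W:wait | queues: N=3 E=0 S=0 W=2
Step 3 [NS]: N:car4-GO,E:wait,S:empty,W:wait | queues: N=2 E=0 S=0 W=2
Step 4 [EW]: N:wait,E:empty,S:wait,W:car5-GO | queues: N=2 E=0 S=0 W=1
Step 5 [EW]: N:wait,E:empty,S:wait,W:car6-GO | queues: N=2 E=0 S=0 W=0

N: 7 8
E: empty
S: empty
W: empty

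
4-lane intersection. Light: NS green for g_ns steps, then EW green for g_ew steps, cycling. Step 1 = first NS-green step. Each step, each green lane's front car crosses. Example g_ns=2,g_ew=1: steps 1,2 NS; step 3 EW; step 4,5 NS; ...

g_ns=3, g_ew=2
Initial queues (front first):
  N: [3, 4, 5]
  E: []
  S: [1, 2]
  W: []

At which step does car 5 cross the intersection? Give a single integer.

Step 1 [NS]: N:car3-GO,E:wait,S:car1-GO,W:wait | queues: N=2 E=0 S=1 W=0
Step 2 [NS]: N:car4-GO,E:wait,S:car2-GO,W:wait | queues: N=1 E=0 S=0 W=0
Step 3 [NS]: N:car5-GO,E:wait,S:empty,W:wait | queues: N=0 E=0 S=0 W=0
Car 5 crosses at step 3

3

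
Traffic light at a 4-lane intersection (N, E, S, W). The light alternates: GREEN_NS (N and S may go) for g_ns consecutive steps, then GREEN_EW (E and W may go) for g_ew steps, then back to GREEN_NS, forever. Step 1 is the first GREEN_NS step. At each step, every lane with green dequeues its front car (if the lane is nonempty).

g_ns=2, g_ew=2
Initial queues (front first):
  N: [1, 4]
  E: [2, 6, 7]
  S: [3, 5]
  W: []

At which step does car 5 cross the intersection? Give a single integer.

Step 1 [NS]: N:car1-GO,E:wait,S:car3-GO,W:wait | queues: N=1 E=3 S=1 W=0
Step 2 [NS]: N:car4-GO,E:wait,S:car5-GO,W:wait | queues: N=0 E=3 S=0 W=0
Step 3 [EW]: N:wait,E:car2-GO,S:wait,W:empty | queues: N=0 E=2 S=0 W=0
Step 4 [EW]: N:wait,E:car6-GO,S:wait,W:empty | queues: N=0 E=1 S=0 W=0
Step 5 [NS]: N:empty,E:wait,S:empty,W:wait | queues: N=0 E=1 S=0 W=0
Step 6 [NS]: N:empty,E:wait,S:empty,W:wait | queues: N=0 E=1 S=0 W=0
Step 7 [EW]: N:wait,E:car7-GO,S:wait,W:empty | queues: N=0 E=0 S=0 W=0
Car 5 crosses at step 2

2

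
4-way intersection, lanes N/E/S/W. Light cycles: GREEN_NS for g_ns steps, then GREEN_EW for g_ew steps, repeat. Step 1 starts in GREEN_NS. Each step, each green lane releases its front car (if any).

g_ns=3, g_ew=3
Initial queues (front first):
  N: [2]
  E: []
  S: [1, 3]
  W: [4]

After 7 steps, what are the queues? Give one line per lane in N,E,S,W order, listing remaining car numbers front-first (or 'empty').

Step 1 [NS]: N:car2-GO,E:wait,S:car1-GO,W:wait | queues: N=0 E=0 S=1 W=1
Step 2 [NS]: N:empty,E:wait,S:car3-GO,W:wait | queues: N=0 E=0 S=0 W=1
Step 3 [NS]: N:empty,E:wait,S:empty,W:wait | queues: N=0 E=0 S=0 W=1
Step 4 [EW]: N:wait,E:empty,S:wait,W:car4-GO | queues: N=0 E=0 S=0 W=0

N: empty
E: empty
S: empty
W: empty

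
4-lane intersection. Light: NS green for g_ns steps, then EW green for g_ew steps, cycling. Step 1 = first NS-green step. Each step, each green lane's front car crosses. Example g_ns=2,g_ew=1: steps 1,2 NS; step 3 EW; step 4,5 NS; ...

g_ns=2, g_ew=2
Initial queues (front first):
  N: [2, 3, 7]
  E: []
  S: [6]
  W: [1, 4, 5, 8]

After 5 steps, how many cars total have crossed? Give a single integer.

Step 1 [NS]: N:car2-GO,E:wait,S:car6-GO,W:wait | queues: N=2 E=0 S=0 W=4
Step 2 [NS]: N:car3-GO,E:wait,S:empty,W:wait | queues: N=1 E=0 S=0 W=4
Step 3 [EW]: N:wait,E:empty,S:wait,W:car1-GO | queues: N=1 E=0 S=0 W=3
Step 4 [EW]: N:wait,E:empty,S:wait,W:car4-GO | queues: N=1 E=0 S=0 W=2
Step 5 [NS]: N:car7-GO,E:wait,S:empty,W:wait | queues: N=0 E=0 S=0 W=2
Cars crossed by step 5: 6

Answer: 6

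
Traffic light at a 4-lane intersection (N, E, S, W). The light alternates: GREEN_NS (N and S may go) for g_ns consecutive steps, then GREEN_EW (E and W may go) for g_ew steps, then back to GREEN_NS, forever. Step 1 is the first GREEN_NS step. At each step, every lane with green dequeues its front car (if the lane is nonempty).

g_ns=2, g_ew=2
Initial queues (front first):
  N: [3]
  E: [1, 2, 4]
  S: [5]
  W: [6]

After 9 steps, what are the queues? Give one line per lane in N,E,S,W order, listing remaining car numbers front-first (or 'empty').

Step 1 [NS]: N:car3-GO,E:wait,S:car5-GO,W:wait | queues: N=0 E=3 S=0 W=1
Step 2 [NS]: N:empty,E:wait,S:empty,W:wait | queues: N=0 E=3 S=0 W=1
Step 3 [EW]: N:wait,E:car1-GO,S:wait,W:car6-GO | queues: N=0 E=2 S=0 W=0
Step 4 [EW]: N:wait,E:car2-GO,S:wait,W:empty | queues: N=0 E=1 S=0 W=0
Step 5 [NS]: N:empty,E:wait,S:empty,W:wait | queues: N=0 E=1 S=0 W=0
Step 6 [NS]: N:empty,E:wait,S:empty,W:wait | queues: N=0 E=1 S=0 W=0
Step 7 [EW]: N:wait,E:car4-GO,S:wait,W:empty | queues: N=0 E=0 S=0 W=0

N: empty
E: empty
S: empty
W: empty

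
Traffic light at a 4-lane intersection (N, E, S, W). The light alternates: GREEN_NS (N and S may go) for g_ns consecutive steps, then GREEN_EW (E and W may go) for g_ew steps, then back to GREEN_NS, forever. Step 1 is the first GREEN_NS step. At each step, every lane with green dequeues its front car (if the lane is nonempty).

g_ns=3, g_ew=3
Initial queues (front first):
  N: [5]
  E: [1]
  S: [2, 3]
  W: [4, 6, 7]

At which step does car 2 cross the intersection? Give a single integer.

Step 1 [NS]: N:car5-GO,E:wait,S:car2-GO,W:wait | queues: N=0 E=1 S=1 W=3
Step 2 [NS]: N:empty,E:wait,S:car3-GO,W:wait | queues: N=0 E=1 S=0 W=3
Step 3 [NS]: N:empty,E:wait,S:empty,W:wait | queues: N=0 E=1 S=0 W=3
Step 4 [EW]: N:wait,E:car1-GO,S:wait,W:car4-GO | queues: N=0 E=0 S=0 W=2
Step 5 [EW]: N:wait,E:empty,S:wait,W:car6-GO | queues: N=0 E=0 S=0 W=1
Step 6 [EW]: N:wait,E:empty,S:wait,W:car7-GO | queues: N=0 E=0 S=0 W=0
Car 2 crosses at step 1

1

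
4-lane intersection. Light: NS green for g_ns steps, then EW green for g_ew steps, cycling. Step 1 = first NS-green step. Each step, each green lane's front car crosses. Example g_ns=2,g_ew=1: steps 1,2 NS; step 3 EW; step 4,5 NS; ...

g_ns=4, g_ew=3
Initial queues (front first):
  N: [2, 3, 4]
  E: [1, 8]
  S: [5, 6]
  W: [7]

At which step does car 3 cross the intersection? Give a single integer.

Step 1 [NS]: N:car2-GO,E:wait,S:car5-GO,W:wait | queues: N=2 E=2 S=1 W=1
Step 2 [NS]: N:car3-GO,E:wait,S:car6-GO,W:wait | queues: N=1 E=2 S=0 W=1
Step 3 [NS]: N:car4-GO,E:wait,S:empty,W:wait | queues: N=0 E=2 S=0 W=1
Step 4 [NS]: N:empty,E:wait,S:empty,W:wait | queues: N=0 E=2 S=0 W=1
Step 5 [EW]: N:wait,E:car1-GO,S:wait,W:car7-GO | queues: N=0 E=1 S=0 W=0
Step 6 [EW]: N:wait,E:car8-GO,S:wait,W:empty | queues: N=0 E=0 S=0 W=0
Car 3 crosses at step 2

2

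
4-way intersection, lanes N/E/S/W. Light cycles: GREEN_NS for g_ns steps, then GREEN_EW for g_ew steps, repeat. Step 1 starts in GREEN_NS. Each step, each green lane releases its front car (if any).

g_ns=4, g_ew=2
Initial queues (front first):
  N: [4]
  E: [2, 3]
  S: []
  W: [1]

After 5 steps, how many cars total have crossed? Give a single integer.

Step 1 [NS]: N:car4-GO,E:wait,S:empty,W:wait | queues: N=0 E=2 S=0 W=1
Step 2 [NS]: N:empty,E:wait,S:empty,W:wait | queues: N=0 E=2 S=0 W=1
Step 3 [NS]: N:empty,E:wait,S:empty,W:wait | queues: N=0 E=2 S=0 W=1
Step 4 [NS]: N:empty,E:wait,S:empty,W:wait | queues: N=0 E=2 S=0 W=1
Step 5 [EW]: N:wait,E:car2-GO,S:wait,W:car1-GO | queues: N=0 E=1 S=0 W=0
Cars crossed by step 5: 3

Answer: 3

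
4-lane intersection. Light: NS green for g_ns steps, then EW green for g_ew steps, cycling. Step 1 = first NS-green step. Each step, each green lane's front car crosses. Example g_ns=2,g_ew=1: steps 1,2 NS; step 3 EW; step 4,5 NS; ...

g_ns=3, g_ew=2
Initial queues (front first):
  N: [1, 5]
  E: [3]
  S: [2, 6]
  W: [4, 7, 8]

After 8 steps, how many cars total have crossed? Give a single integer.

Step 1 [NS]: N:car1-GO,E:wait,S:car2-GO,W:wait | queues: N=1 E=1 S=1 W=3
Step 2 [NS]: N:car5-GO,E:wait,S:car6-GO,W:wait | queues: N=0 E=1 S=0 W=3
Step 3 [NS]: N:empty,E:wait,S:empty,W:wait | queues: N=0 E=1 S=0 W=3
Step 4 [EW]: N:wait,E:car3-GO,S:wait,W:car4-GO | queues: N=0 E=0 S=0 W=2
Step 5 [EW]: N:wait,E:empty,S:wait,W:car7-GO | queues: N=0 E=0 S=0 W=1
Step 6 [NS]: N:empty,E:wait,S:empty,W:wait | queues: N=0 E=0 S=0 W=1
Step 7 [NS]: N:empty,E:wait,S:empty,W:wait | queues: N=0 E=0 S=0 W=1
Step 8 [NS]: N:empty,E:wait,S:empty,W:wait | queues: N=0 E=0 S=0 W=1
Cars crossed by step 8: 7

Answer: 7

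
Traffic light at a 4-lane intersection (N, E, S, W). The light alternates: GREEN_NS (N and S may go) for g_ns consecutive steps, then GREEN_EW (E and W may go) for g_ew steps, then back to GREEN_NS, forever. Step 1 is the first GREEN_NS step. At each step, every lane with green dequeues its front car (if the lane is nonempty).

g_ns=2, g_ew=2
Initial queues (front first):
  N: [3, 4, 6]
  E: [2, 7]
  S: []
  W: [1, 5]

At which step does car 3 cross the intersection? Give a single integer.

Step 1 [NS]: N:car3-GO,E:wait,S:empty,W:wait | queues: N=2 E=2 S=0 W=2
Step 2 [NS]: N:car4-GO,E:wait,S:empty,W:wait | queues: N=1 E=2 S=0 W=2
Step 3 [EW]: N:wait,E:car2-GO,S:wait,W:car1-GO | queues: N=1 E=1 S=0 W=1
Step 4 [EW]: N:wait,E:car7-GO,S:wait,W:car5-GO | queues: N=1 E=0 S=0 W=0
Step 5 [NS]: N:car6-GO,E:wait,S:empty,W:wait | queues: N=0 E=0 S=0 W=0
Car 3 crosses at step 1

1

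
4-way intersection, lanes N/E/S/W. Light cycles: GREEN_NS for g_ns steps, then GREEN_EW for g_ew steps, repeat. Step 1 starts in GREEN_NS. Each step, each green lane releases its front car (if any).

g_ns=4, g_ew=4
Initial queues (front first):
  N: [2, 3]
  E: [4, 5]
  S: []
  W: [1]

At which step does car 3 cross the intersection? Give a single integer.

Step 1 [NS]: N:car2-GO,E:wait,S:empty,W:wait | queues: N=1 E=2 S=0 W=1
Step 2 [NS]: N:car3-GO,E:wait,S:empty,W:wait | queues: N=0 E=2 S=0 W=1
Step 3 [NS]: N:empty,E:wait,S:empty,W:wait | queues: N=0 E=2 S=0 W=1
Step 4 [NS]: N:empty,E:wait,S:empty,W:wait | queues: N=0 E=2 S=0 W=1
Step 5 [EW]: N:wait,E:car4-GO,S:wait,W:car1-GO | queues: N=0 E=1 S=0 W=0
Step 6 [EW]: N:wait,E:car5-GO,S:wait,W:empty | queues: N=0 E=0 S=0 W=0
Car 3 crosses at step 2

2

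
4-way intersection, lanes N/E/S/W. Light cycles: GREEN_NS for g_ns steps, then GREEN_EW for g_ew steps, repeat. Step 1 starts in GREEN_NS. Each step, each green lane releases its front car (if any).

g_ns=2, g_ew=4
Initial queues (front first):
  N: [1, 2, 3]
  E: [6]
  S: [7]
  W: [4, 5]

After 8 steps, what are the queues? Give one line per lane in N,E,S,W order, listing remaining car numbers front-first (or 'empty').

Step 1 [NS]: N:car1-GO,E:wait,S:car7-GO,W:wait | queues: N=2 E=1 S=0 W=2
Step 2 [NS]: N:car2-GO,E:wait,S:empty,W:wait | queues: N=1 E=1 S=0 W=2
Step 3 [EW]: N:wait,E:car6-GO,S:wait,W:car4-GO | queues: N=1 E=0 S=0 W=1
Step 4 [EW]: N:wait,E:empty,S:wait,W:car5-GO | queues: N=1 E=0 S=0 W=0
Step 5 [EW]: N:wait,E:empty,S:wait,W:empty | queues: N=1 E=0 S=0 W=0
Step 6 [EW]: N:wait,E:empty,S:wait,W:empty | queues: N=1 E=0 S=0 W=0
Step 7 [NS]: N:car3-GO,E:wait,S:empty,W:wait | queues: N=0 E=0 S=0 W=0

N: empty
E: empty
S: empty
W: empty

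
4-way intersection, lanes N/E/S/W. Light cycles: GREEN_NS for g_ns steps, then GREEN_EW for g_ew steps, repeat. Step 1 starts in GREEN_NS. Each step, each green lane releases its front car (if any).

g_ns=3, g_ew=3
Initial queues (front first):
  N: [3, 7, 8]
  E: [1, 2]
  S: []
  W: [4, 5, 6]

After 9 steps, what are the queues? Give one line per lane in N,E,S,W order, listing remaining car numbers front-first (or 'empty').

Step 1 [NS]: N:car3-GO,E:wait,S:empty,W:wait | queues: N=2 E=2 S=0 W=3
Step 2 [NS]: N:car7-GO,E:wait,S:empty,W:wait | queues: N=1 E=2 S=0 W=3
Step 3 [NS]: N:car8-GO,E:wait,S:empty,W:wait | queues: N=0 E=2 S=0 W=3
Step 4 [EW]: N:wait,E:car1-GO,S:wait,W:car4-GO | queues: N=0 E=1 S=0 W=2
Step 5 [EW]: N:wait,E:car2-GO,S:wait,W:car5-GO | queues: N=0 E=0 S=0 W=1
Step 6 [EW]: N:wait,E:empty,S:wait,W:car6-GO | queues: N=0 E=0 S=0 W=0

N: empty
E: empty
S: empty
W: empty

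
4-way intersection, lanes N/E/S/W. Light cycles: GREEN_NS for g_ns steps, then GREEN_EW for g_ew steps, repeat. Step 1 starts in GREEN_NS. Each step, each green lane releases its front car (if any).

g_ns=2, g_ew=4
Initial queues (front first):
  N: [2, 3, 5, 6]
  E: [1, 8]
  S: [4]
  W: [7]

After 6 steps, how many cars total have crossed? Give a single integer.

Step 1 [NS]: N:car2-GO,E:wait,S:car4-GO,W:wait | queues: N=3 E=2 S=0 W=1
Step 2 [NS]: N:car3-GO,E:wait,S:empty,W:wait | queues: N=2 E=2 S=0 W=1
Step 3 [EW]: N:wait,E:car1-GO,S:wait,W:car7-GO | queues: N=2 E=1 S=0 W=0
Step 4 [EW]: N:wait,E:car8-GO,S:wait,W:empty | queues: N=2 E=0 S=0 W=0
Step 5 [EW]: N:wait,E:empty,S:wait,W:empty | queues: N=2 E=0 S=0 W=0
Step 6 [EW]: N:wait,E:empty,S:wait,W:empty | queues: N=2 E=0 S=0 W=0
Cars crossed by step 6: 6

Answer: 6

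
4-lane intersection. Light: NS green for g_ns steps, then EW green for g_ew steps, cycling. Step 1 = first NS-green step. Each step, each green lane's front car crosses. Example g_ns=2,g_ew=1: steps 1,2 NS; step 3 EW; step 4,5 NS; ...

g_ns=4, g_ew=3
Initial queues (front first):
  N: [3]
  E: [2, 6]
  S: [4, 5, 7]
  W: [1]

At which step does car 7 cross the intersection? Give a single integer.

Step 1 [NS]: N:car3-GO,E:wait,S:car4-GO,W:wait | queues: N=0 E=2 S=2 W=1
Step 2 [NS]: N:empty,E:wait,S:car5-GO,W:wait | queues: N=0 E=2 S=1 W=1
Step 3 [NS]: N:empty,E:wait,S:car7-GO,W:wait | queues: N=0 E=2 S=0 W=1
Step 4 [NS]: N:empty,E:wait,S:empty,W:wait | queues: N=0 E=2 S=0 W=1
Step 5 [EW]: N:wait,E:car2-GO,S:wait,W:car1-GO | queues: N=0 E=1 S=0 W=0
Step 6 [EW]: N:wait,E:car6-GO,S:wait,W:empty | queues: N=0 E=0 S=0 W=0
Car 7 crosses at step 3

3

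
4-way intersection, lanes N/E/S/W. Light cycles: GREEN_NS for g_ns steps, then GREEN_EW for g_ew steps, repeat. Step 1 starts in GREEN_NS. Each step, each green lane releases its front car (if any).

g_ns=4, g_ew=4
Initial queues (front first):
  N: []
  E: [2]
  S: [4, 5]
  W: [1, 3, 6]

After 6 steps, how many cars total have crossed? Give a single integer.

Step 1 [NS]: N:empty,E:wait,S:car4-GO,W:wait | queues: N=0 E=1 S=1 W=3
Step 2 [NS]: N:empty,E:wait,S:car5-GO,W:wait | queues: N=0 E=1 S=0 W=3
Step 3 [NS]: N:empty,E:wait,S:empty,W:wait | queues: N=0 E=1 S=0 W=3
Step 4 [NS]: N:empty,E:wait,S:empty,W:wait | queues: N=0 E=1 S=0 W=3
Step 5 [EW]: N:wait,E:car2-GO,S:wait,W:car1-GO | queues: N=0 E=0 S=0 W=2
Step 6 [EW]: N:wait,E:empty,S:wait,W:car3-GO | queues: N=0 E=0 S=0 W=1
Cars crossed by step 6: 5

Answer: 5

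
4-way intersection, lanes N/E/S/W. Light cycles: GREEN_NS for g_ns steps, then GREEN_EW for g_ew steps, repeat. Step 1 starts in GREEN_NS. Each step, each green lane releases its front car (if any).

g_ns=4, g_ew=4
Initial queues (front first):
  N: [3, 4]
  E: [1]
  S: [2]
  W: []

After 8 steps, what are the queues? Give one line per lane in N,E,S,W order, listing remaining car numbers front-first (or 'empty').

Step 1 [NS]: N:car3-GO,E:wait,S:car2-GO,W:wait | queues: N=1 E=1 S=0 W=0
Step 2 [NS]: N:car4-GO,E:wait,S:empty,W:wait | queues: N=0 E=1 S=0 W=0
Step 3 [NS]: N:empty,E:wait,S:empty,W:wait | queues: N=0 E=1 S=0 W=0
Step 4 [NS]: N:empty,E:wait,S:empty,W:wait | queues: N=0 E=1 S=0 W=0
Step 5 [EW]: N:wait,E:car1-GO,S:wait,W:empty | queues: N=0 E=0 S=0 W=0

N: empty
E: empty
S: empty
W: empty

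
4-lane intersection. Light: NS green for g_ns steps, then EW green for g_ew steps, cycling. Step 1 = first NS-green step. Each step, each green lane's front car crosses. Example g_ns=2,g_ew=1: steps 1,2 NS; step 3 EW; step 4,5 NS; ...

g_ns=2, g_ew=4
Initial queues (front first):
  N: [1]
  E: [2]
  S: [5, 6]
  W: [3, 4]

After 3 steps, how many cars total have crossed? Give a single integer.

Step 1 [NS]: N:car1-GO,E:wait,S:car5-GO,W:wait | queues: N=0 E=1 S=1 W=2
Step 2 [NS]: N:empty,E:wait,S:car6-GO,W:wait | queues: N=0 E=1 S=0 W=2
Step 3 [EW]: N:wait,E:car2-GO,S:wait,W:car3-GO | queues: N=0 E=0 S=0 W=1
Cars crossed by step 3: 5

Answer: 5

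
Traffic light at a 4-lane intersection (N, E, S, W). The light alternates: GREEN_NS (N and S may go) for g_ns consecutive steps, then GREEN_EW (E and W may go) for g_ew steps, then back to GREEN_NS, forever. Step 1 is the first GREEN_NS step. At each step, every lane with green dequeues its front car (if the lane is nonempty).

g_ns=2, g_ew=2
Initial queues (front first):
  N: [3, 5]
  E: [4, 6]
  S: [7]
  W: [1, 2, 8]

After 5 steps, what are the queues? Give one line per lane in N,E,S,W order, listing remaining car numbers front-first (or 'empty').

Step 1 [NS]: N:car3-GO,E:wait,S:car7-GO,W:wait | queues: N=1 E=2 S=0 W=3
Step 2 [NS]: N:car5-GO,E:wait,S:empty,W:wait | queues: N=0 E=2 S=0 W=3
Step 3 [EW]: N:wait,E:car4-GO,S:wait,W:car1-GO | queues: N=0 E=1 S=0 W=2
Step 4 [EW]: N:wait,E:car6-GO,S:wait,W:car2-GO | queues: N=0 E=0 S=0 W=1
Step 5 [NS]: N:empty,E:wait,S:empty,W:wait | queues: N=0 E=0 S=0 W=1

N: empty
E: empty
S: empty
W: 8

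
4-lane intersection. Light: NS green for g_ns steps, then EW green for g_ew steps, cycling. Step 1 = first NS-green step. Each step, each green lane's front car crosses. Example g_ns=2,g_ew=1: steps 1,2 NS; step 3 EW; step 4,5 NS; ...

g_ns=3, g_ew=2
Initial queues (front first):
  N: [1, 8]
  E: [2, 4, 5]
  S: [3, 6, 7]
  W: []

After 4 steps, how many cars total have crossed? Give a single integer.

Answer: 6

Derivation:
Step 1 [NS]: N:car1-GO,E:wait,S:car3-GO,W:wait | queues: N=1 E=3 S=2 W=0
Step 2 [NS]: N:car8-GO,E:wait,S:car6-GO,W:wait | queues: N=0 E=3 S=1 W=0
Step 3 [NS]: N:empty,E:wait,S:car7-GO,W:wait | queues: N=0 E=3 S=0 W=0
Step 4 [EW]: N:wait,E:car2-GO,S:wait,W:empty | queues: N=0 E=2 S=0 W=0
Cars crossed by step 4: 6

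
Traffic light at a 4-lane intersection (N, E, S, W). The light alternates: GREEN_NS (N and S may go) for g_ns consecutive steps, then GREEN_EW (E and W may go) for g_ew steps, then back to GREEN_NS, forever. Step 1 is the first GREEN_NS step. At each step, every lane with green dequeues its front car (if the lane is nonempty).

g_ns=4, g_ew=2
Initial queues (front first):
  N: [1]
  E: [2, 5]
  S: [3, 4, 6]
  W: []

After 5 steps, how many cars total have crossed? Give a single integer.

Answer: 5

Derivation:
Step 1 [NS]: N:car1-GO,E:wait,S:car3-GO,W:wait | queues: N=0 E=2 S=2 W=0
Step 2 [NS]: N:empty,E:wait,S:car4-GO,W:wait | queues: N=0 E=2 S=1 W=0
Step 3 [NS]: N:empty,E:wait,S:car6-GO,W:wait | queues: N=0 E=2 S=0 W=0
Step 4 [NS]: N:empty,E:wait,S:empty,W:wait | queues: N=0 E=2 S=0 W=0
Step 5 [EW]: N:wait,E:car2-GO,S:wait,W:empty | queues: N=0 E=1 S=0 W=0
Cars crossed by step 5: 5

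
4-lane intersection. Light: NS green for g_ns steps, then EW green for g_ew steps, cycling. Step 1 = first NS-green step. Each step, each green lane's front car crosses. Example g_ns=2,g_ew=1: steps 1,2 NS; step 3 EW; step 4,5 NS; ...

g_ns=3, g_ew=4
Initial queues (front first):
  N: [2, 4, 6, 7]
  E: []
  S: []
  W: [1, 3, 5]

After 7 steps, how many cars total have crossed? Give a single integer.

Answer: 6

Derivation:
Step 1 [NS]: N:car2-GO,E:wait,S:empty,W:wait | queues: N=3 E=0 S=0 W=3
Step 2 [NS]: N:car4-GO,E:wait,S:empty,W:wait | queues: N=2 E=0 S=0 W=3
Step 3 [NS]: N:car6-GO,E:wait,S:empty,W:wait | queues: N=1 E=0 S=0 W=3
Step 4 [EW]: N:wait,E:empty,S:wait,W:car1-GO | queues: N=1 E=0 S=0 W=2
Step 5 [EW]: N:wait,E:empty,S:wait,W:car3-GO | queues: N=1 E=0 S=0 W=1
Step 6 [EW]: N:wait,E:empty,S:wait,W:car5-GO | queues: N=1 E=0 S=0 W=0
Step 7 [EW]: N:wait,E:empty,S:wait,W:empty | queues: N=1 E=0 S=0 W=0
Cars crossed by step 7: 6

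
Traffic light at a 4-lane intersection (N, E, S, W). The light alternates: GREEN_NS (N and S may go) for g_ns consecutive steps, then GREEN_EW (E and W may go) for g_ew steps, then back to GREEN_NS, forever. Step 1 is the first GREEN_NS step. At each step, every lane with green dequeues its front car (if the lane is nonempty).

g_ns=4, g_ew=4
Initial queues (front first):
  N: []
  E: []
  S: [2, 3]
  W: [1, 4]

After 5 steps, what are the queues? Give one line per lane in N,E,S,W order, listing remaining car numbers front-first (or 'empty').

Step 1 [NS]: N:empty,E:wait,S:car2-GO,W:wait | queues: N=0 E=0 S=1 W=2
Step 2 [NS]: N:empty,E:wait,S:car3-GO,W:wait | queues: N=0 E=0 S=0 W=2
Step 3 [NS]: N:empty,E:wait,S:empty,W:wait | queues: N=0 E=0 S=0 W=2
Step 4 [NS]: N:empty,E:wait,S:empty,W:wait | queues: N=0 E=0 S=0 W=2
Step 5 [EW]: N:wait,E:empty,S:wait,W:car1-GO | queues: N=0 E=0 S=0 W=1

N: empty
E: empty
S: empty
W: 4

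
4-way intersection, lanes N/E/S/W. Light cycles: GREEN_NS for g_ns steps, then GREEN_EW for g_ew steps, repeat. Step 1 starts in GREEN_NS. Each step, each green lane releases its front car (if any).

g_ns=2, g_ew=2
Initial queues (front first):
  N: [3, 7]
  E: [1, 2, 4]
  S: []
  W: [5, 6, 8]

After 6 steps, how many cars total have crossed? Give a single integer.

Answer: 6

Derivation:
Step 1 [NS]: N:car3-GO,E:wait,S:empty,W:wait | queues: N=1 E=3 S=0 W=3
Step 2 [NS]: N:car7-GO,E:wait,S:empty,W:wait | queues: N=0 E=3 S=0 W=3
Step 3 [EW]: N:wait,E:car1-GO,S:wait,W:car5-GO | queues: N=0 E=2 S=0 W=2
Step 4 [EW]: N:wait,E:car2-GO,S:wait,W:car6-GO | queues: N=0 E=1 S=0 W=1
Step 5 [NS]: N:empty,E:wait,S:empty,W:wait | queues: N=0 E=1 S=0 W=1
Step 6 [NS]: N:empty,E:wait,S:empty,W:wait | queues: N=0 E=1 S=0 W=1
Cars crossed by step 6: 6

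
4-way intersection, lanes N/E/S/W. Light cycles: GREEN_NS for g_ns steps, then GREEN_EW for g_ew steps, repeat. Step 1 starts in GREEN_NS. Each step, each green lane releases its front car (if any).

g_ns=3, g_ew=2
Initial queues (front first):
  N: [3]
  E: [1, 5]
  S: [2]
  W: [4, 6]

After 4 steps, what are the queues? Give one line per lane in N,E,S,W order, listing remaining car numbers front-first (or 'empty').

Step 1 [NS]: N:car3-GO,E:wait,S:car2-GO,W:wait | queues: N=0 E=2 S=0 W=2
Step 2 [NS]: N:empty,E:wait,S:empty,W:wait | queues: N=0 E=2 S=0 W=2
Step 3 [NS]: N:empty,E:wait,S:empty,W:wait | queues: N=0 E=2 S=0 W=2
Step 4 [EW]: N:wait,E:car1-GO,S:wait,W:car4-GO | queues: N=0 E=1 S=0 W=1

N: empty
E: 5
S: empty
W: 6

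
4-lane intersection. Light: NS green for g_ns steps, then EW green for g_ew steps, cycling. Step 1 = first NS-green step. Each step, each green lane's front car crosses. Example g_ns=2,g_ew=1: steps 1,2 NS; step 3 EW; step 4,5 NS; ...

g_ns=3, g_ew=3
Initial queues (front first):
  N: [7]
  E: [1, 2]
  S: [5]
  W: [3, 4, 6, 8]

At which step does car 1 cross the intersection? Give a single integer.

Step 1 [NS]: N:car7-GO,E:wait,S:car5-GO,W:wait | queues: N=0 E=2 S=0 W=4
Step 2 [NS]: N:empty,E:wait,S:empty,W:wait | queues: N=0 E=2 S=0 W=4
Step 3 [NS]: N:empty,E:wait,S:empty,W:wait | queues: N=0 E=2 S=0 W=4
Step 4 [EW]: N:wait,E:car1-GO,S:wait,W:car3-GO | queues: N=0 E=1 S=0 W=3
Step 5 [EW]: N:wait,E:car2-GO,S:wait,W:car4-GO | queues: N=0 E=0 S=0 W=2
Step 6 [EW]: N:wait,E:empty,S:wait,W:car6-GO | queues: N=0 E=0 S=0 W=1
Step 7 [NS]: N:empty,E:wait,S:empty,W:wait | queues: N=0 E=0 S=0 W=1
Step 8 [NS]: N:empty,E:wait,S:empty,W:wait | queues: N=0 E=0 S=0 W=1
Step 9 [NS]: N:empty,E:wait,S:empty,W:wait | queues: N=0 E=0 S=0 W=1
Step 10 [EW]: N:wait,E:empty,S:wait,W:car8-GO | queues: N=0 E=0 S=0 W=0
Car 1 crosses at step 4

4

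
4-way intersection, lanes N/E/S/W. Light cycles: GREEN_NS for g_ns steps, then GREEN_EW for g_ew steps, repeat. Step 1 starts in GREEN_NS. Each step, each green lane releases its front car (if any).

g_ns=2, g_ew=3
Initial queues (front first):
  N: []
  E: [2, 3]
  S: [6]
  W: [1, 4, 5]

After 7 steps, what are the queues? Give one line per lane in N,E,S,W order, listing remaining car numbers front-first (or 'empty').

Step 1 [NS]: N:empty,E:wait,S:car6-GO,W:wait | queues: N=0 E=2 S=0 W=3
Step 2 [NS]: N:empty,E:wait,S:empty,W:wait | queues: N=0 E=2 S=0 W=3
Step 3 [EW]: N:wait,E:car2-GO,S:wait,W:car1-GO | queues: N=0 E=1 S=0 W=2
Step 4 [EW]: N:wait,E:car3-GO,S:wait,W:car4-GO | queues: N=0 E=0 S=0 W=1
Step 5 [EW]: N:wait,E:empty,S:wait,W:car5-GO | queues: N=0 E=0 S=0 W=0

N: empty
E: empty
S: empty
W: empty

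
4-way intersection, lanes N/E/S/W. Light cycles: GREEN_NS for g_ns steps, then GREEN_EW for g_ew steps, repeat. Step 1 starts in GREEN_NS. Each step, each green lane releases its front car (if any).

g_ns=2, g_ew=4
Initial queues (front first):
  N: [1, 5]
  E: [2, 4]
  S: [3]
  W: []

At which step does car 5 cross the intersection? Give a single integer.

Step 1 [NS]: N:car1-GO,E:wait,S:car3-GO,W:wait | queues: N=1 E=2 S=0 W=0
Step 2 [NS]: N:car5-GO,E:wait,S:empty,W:wait | queues: N=0 E=2 S=0 W=0
Step 3 [EW]: N:wait,E:car2-GO,S:wait,W:empty | queues: N=0 E=1 S=0 W=0
Step 4 [EW]: N:wait,E:car4-GO,S:wait,W:empty | queues: N=0 E=0 S=0 W=0
Car 5 crosses at step 2

2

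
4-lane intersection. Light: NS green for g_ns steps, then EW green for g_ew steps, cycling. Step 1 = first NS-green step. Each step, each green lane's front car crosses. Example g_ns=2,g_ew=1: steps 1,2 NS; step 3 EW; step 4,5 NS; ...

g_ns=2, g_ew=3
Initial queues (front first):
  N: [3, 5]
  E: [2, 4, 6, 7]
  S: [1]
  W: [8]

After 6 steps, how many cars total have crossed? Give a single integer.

Answer: 7

Derivation:
Step 1 [NS]: N:car3-GO,E:wait,S:car1-GO,W:wait | queues: N=1 E=4 S=0 W=1
Step 2 [NS]: N:car5-GO,E:wait,S:empty,W:wait | queues: N=0 E=4 S=0 W=1
Step 3 [EW]: N:wait,E:car2-GO,S:wait,W:car8-GO | queues: N=0 E=3 S=0 W=0
Step 4 [EW]: N:wait,E:car4-GO,S:wait,W:empty | queues: N=0 E=2 S=0 W=0
Step 5 [EW]: N:wait,E:car6-GO,S:wait,W:empty | queues: N=0 E=1 S=0 W=0
Step 6 [NS]: N:empty,E:wait,S:empty,W:wait | queues: N=0 E=1 S=0 W=0
Cars crossed by step 6: 7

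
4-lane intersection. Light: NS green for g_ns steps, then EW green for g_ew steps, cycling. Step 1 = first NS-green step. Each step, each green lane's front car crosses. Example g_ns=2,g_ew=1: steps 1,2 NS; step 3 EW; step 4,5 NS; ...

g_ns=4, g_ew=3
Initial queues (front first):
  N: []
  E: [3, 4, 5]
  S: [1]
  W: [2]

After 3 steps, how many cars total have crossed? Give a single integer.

Step 1 [NS]: N:empty,E:wait,S:car1-GO,W:wait | queues: N=0 E=3 S=0 W=1
Step 2 [NS]: N:empty,E:wait,S:empty,W:wait | queues: N=0 E=3 S=0 W=1
Step 3 [NS]: N:empty,E:wait,S:empty,W:wait | queues: N=0 E=3 S=0 W=1
Cars crossed by step 3: 1

Answer: 1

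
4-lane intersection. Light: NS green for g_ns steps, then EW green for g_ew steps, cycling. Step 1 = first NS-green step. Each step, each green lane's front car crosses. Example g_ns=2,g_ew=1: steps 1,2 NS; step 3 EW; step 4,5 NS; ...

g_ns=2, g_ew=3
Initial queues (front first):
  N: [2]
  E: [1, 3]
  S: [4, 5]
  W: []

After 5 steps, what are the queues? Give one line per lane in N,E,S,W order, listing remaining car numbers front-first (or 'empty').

Step 1 [NS]: N:car2-GO,E:wait,S:car4-GO,W:wait | queues: N=0 E=2 S=1 W=0
Step 2 [NS]: N:empty,E:wait,S:car5-GO,W:wait | queues: N=0 E=2 S=0 W=0
Step 3 [EW]: N:wait,E:car1-GO,S:wait,W:empty | queues: N=0 E=1 S=0 W=0
Step 4 [EW]: N:wait,E:car3-GO,S:wait,W:empty | queues: N=0 E=0 S=0 W=0

N: empty
E: empty
S: empty
W: empty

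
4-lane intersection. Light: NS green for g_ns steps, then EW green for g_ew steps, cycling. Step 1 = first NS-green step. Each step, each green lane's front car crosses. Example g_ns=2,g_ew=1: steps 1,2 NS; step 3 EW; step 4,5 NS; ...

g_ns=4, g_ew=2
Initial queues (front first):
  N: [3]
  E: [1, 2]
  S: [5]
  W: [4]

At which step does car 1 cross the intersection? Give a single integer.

Step 1 [NS]: N:car3-GO,E:wait,S:car5-GO,W:wait | queues: N=0 E=2 S=0 W=1
Step 2 [NS]: N:empty,E:wait,S:empty,W:wait | queues: N=0 E=2 S=0 W=1
Step 3 [NS]: N:empty,E:wait,S:empty,W:wait | queues: N=0 E=2 S=0 W=1
Step 4 [NS]: N:empty,E:wait,S:empty,W:wait | queues: N=0 E=2 S=0 W=1
Step 5 [EW]: N:wait,E:car1-GO,S:wait,W:car4-GO | queues: N=0 E=1 S=0 W=0
Step 6 [EW]: N:wait,E:car2-GO,S:wait,W:empty | queues: N=0 E=0 S=0 W=0
Car 1 crosses at step 5

5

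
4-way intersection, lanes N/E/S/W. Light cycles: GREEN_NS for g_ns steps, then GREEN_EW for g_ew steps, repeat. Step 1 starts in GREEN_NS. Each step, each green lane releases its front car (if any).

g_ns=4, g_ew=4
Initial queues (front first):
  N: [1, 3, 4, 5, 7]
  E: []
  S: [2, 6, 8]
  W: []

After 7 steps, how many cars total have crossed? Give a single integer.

Step 1 [NS]: N:car1-GO,E:wait,S:car2-GO,W:wait | queues: N=4 E=0 S=2 W=0
Step 2 [NS]: N:car3-GO,E:wait,S:car6-GO,W:wait | queues: N=3 E=0 S=1 W=0
Step 3 [NS]: N:car4-GO,E:wait,S:car8-GO,W:wait | queues: N=2 E=0 S=0 W=0
Step 4 [NS]: N:car5-GO,E:wait,S:empty,W:wait | queues: N=1 E=0 S=0 W=0
Step 5 [EW]: N:wait,E:empty,S:wait,W:empty | queues: N=1 E=0 S=0 W=0
Step 6 [EW]: N:wait,E:empty,S:wait,W:empty | queues: N=1 E=0 S=0 W=0
Step 7 [EW]: N:wait,E:empty,S:wait,W:empty | queues: N=1 E=0 S=0 W=0
Cars crossed by step 7: 7

Answer: 7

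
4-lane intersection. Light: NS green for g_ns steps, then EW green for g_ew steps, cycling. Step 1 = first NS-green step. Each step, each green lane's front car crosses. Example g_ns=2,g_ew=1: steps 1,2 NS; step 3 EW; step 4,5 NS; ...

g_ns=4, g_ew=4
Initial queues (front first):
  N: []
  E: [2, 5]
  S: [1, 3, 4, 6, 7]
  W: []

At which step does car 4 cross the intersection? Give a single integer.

Step 1 [NS]: N:empty,E:wait,S:car1-GO,W:wait | queues: N=0 E=2 S=4 W=0
Step 2 [NS]: N:empty,E:wait,S:car3-GO,W:wait | queues: N=0 E=2 S=3 W=0
Step 3 [NS]: N:empty,E:wait,S:car4-GO,W:wait | queues: N=0 E=2 S=2 W=0
Step 4 [NS]: N:empty,E:wait,S:car6-GO,W:wait | queues: N=0 E=2 S=1 W=0
Step 5 [EW]: N:wait,E:car2-GO,S:wait,W:empty | queues: N=0 E=1 S=1 W=0
Step 6 [EW]: N:wait,E:car5-GO,S:wait,W:empty | queues: N=0 E=0 S=1 W=0
Step 7 [EW]: N:wait,E:empty,S:wait,W:empty | queues: N=0 E=0 S=1 W=0
Step 8 [EW]: N:wait,E:empty,S:wait,W:empty | queues: N=0 E=0 S=1 W=0
Step 9 [NS]: N:empty,E:wait,S:car7-GO,W:wait | queues: N=0 E=0 S=0 W=0
Car 4 crosses at step 3

3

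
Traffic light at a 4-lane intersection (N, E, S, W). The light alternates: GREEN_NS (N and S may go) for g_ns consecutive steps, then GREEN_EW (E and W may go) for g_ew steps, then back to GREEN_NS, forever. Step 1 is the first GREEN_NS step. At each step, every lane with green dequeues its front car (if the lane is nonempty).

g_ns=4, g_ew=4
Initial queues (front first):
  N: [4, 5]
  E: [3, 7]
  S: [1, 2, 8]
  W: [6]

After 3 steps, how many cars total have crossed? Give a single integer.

Answer: 5

Derivation:
Step 1 [NS]: N:car4-GO,E:wait,S:car1-GO,W:wait | queues: N=1 E=2 S=2 W=1
Step 2 [NS]: N:car5-GO,E:wait,S:car2-GO,W:wait | queues: N=0 E=2 S=1 W=1
Step 3 [NS]: N:empty,E:wait,S:car8-GO,W:wait | queues: N=0 E=2 S=0 W=1
Cars crossed by step 3: 5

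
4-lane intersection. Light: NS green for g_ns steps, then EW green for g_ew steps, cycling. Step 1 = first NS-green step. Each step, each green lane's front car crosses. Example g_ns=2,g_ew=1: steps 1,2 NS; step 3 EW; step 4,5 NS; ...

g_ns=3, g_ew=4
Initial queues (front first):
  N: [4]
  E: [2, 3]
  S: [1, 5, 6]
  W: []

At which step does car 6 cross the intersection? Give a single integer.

Step 1 [NS]: N:car4-GO,E:wait,S:car1-GO,W:wait | queues: N=0 E=2 S=2 W=0
Step 2 [NS]: N:empty,E:wait,S:car5-GO,W:wait | queues: N=0 E=2 S=1 W=0
Step 3 [NS]: N:empty,E:wait,S:car6-GO,W:wait | queues: N=0 E=2 S=0 W=0
Step 4 [EW]: N:wait,E:car2-GO,S:wait,W:empty | queues: N=0 E=1 S=0 W=0
Step 5 [EW]: N:wait,E:car3-GO,S:wait,W:empty | queues: N=0 E=0 S=0 W=0
Car 6 crosses at step 3

3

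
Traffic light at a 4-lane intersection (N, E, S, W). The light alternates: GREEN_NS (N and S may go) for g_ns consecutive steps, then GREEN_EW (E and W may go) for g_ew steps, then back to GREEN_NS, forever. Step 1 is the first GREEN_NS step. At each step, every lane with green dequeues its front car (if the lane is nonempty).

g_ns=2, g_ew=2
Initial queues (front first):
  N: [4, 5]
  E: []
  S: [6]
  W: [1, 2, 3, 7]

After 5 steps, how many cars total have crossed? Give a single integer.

Step 1 [NS]: N:car4-GO,E:wait,S:car6-GO,W:wait | queues: N=1 E=0 S=0 W=4
Step 2 [NS]: N:car5-GO,E:wait,S:empty,W:wait | queues: N=0 E=0 S=0 W=4
Step 3 [EW]: N:wait,E:empty,S:wait,W:car1-GO | queues: N=0 E=0 S=0 W=3
Step 4 [EW]: N:wait,E:empty,S:wait,W:car2-GO | queues: N=0 E=0 S=0 W=2
Step 5 [NS]: N:empty,E:wait,S:empty,W:wait | queues: N=0 E=0 S=0 W=2
Cars crossed by step 5: 5

Answer: 5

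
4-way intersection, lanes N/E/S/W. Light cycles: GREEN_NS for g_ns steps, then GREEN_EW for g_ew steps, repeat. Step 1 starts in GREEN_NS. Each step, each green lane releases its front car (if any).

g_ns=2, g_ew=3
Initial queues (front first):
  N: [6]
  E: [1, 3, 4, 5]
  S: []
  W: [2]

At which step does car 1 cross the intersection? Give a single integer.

Step 1 [NS]: N:car6-GO,E:wait,S:empty,W:wait | queues: N=0 E=4 S=0 W=1
Step 2 [NS]: N:empty,E:wait,S:empty,W:wait | queues: N=0 E=4 S=0 W=1
Step 3 [EW]: N:wait,E:car1-GO,S:wait,W:car2-GO | queues: N=0 E=3 S=0 W=0
Step 4 [EW]: N:wait,E:car3-GO,S:wait,W:empty | queues: N=0 E=2 S=0 W=0
Step 5 [EW]: N:wait,E:car4-GO,S:wait,W:empty | queues: N=0 E=1 S=0 W=0
Step 6 [NS]: N:empty,E:wait,S:empty,W:wait | queues: N=0 E=1 S=0 W=0
Step 7 [NS]: N:empty,E:wait,S:empty,W:wait | queues: N=0 E=1 S=0 W=0
Step 8 [EW]: N:wait,E:car5-GO,S:wait,W:empty | queues: N=0 E=0 S=0 W=0
Car 1 crosses at step 3

3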